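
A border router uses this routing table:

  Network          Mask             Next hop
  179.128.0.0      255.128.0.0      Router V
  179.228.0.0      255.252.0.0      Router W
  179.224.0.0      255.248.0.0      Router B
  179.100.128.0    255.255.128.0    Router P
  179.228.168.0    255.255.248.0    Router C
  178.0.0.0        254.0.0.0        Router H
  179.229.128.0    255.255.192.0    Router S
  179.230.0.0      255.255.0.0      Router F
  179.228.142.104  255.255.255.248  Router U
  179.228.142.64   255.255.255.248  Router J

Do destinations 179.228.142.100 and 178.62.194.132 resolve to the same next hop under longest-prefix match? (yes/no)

no

179.228.142.100: longest match 179.228.0.0/14 -> Router W
178.62.194.132: longest match 178.0.0.0/7 -> Router H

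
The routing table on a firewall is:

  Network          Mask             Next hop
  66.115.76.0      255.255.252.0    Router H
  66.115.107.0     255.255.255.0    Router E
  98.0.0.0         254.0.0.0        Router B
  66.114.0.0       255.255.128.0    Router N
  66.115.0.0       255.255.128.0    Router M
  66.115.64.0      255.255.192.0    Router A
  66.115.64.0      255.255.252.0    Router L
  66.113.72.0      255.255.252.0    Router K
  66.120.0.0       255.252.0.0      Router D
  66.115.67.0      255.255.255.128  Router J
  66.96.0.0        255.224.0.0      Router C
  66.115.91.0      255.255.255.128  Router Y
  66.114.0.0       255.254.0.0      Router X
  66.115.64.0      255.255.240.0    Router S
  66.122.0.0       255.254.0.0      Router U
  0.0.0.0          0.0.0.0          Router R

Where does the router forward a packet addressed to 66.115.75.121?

Router S

Routes whose prefix contains 66.115.75.121:
  0.0.0.0/0 (default, matches everything) -> Router R
  66.96.0.0/11 (66.96.0.0 - 66.127.255.255) -> Router C
  66.114.0.0/15 (66.114.0.0 - 66.115.255.255) -> Router X
  66.115.0.0/17 (66.115.0.0 - 66.115.127.255) -> Router M
  66.115.64.0/18 (66.115.64.0 - 66.115.127.255) -> Router A
  66.115.64.0/20 (66.115.64.0 - 66.115.79.255) -> Router S
More-specific entries that do NOT match:
  66.115.67.0/25 (66.115.67.0 - 66.115.67.127) does not contain 66.115.75.121
  66.115.91.0/25 (66.115.91.0 - 66.115.91.127) does not contain 66.115.75.121
  66.115.107.0/24 (66.115.107.0 - 66.115.107.255) does not contain 66.115.75.121
  66.115.76.0/22 (66.115.76.0 - 66.115.79.255) does not contain 66.115.75.121
  66.115.64.0/22 (66.115.64.0 - 66.115.67.255) does not contain 66.115.75.121
  66.113.72.0/22 (66.113.72.0 - 66.113.75.255) does not contain 66.115.75.121
Longest matching prefix is /20 -> next hop Router S.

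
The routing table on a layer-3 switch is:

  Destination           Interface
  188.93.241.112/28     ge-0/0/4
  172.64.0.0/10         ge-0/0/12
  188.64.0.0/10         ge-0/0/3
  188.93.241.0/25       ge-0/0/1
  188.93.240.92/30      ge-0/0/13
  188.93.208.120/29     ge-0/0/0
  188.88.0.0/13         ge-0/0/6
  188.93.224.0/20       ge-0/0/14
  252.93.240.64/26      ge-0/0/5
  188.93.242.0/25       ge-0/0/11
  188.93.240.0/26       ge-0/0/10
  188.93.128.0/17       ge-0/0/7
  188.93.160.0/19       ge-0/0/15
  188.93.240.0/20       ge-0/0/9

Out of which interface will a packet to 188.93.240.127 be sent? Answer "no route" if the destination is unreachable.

ge-0/0/9

Routes whose prefix contains 188.93.240.127:
  188.64.0.0/10 (188.64.0.0 - 188.127.255.255) -> ge-0/0/3
  188.88.0.0/13 (188.88.0.0 - 188.95.255.255) -> ge-0/0/6
  188.93.128.0/17 (188.93.128.0 - 188.93.255.255) -> ge-0/0/7
  188.93.240.0/20 (188.93.240.0 - 188.93.255.255) -> ge-0/0/9
More-specific entries that do NOT match:
  188.93.240.92/30 (188.93.240.92 - 188.93.240.95) does not contain 188.93.240.127
  188.93.208.120/29 (188.93.208.120 - 188.93.208.127) does not contain 188.93.240.127
  188.93.241.112/28 (188.93.241.112 - 188.93.241.127) does not contain 188.93.240.127
  252.93.240.64/26 (252.93.240.64 - 252.93.240.127) does not contain 188.93.240.127
  188.93.240.0/26 (188.93.240.0 - 188.93.240.63) does not contain 188.93.240.127
  188.93.241.0/25 (188.93.241.0 - 188.93.241.127) does not contain 188.93.240.127
  188.93.242.0/25 (188.93.242.0 - 188.93.242.127) does not contain 188.93.240.127
Longest matching prefix is /20 -> interface ge-0/0/9.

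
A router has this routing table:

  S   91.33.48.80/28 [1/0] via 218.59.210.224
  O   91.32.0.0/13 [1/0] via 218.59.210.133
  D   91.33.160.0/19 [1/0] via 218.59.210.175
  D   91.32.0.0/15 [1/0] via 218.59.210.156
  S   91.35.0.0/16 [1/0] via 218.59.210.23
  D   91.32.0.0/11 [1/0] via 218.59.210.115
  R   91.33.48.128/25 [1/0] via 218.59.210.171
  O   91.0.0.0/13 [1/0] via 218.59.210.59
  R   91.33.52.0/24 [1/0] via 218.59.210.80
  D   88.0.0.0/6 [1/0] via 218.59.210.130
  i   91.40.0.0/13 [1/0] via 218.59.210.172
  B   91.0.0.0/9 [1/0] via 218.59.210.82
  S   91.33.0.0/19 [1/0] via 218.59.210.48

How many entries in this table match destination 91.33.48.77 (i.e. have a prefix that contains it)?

5

Prefixes containing 91.33.48.77:
  88.0.0.0/6 (88.0.0.0 - 91.255.255.255)
  91.0.0.0/9 (91.0.0.0 - 91.127.255.255)
  91.32.0.0/11 (91.32.0.0 - 91.63.255.255)
  91.32.0.0/13 (91.32.0.0 - 91.39.255.255)
  91.32.0.0/15 (91.32.0.0 - 91.33.255.255)
Total matching entries: 5.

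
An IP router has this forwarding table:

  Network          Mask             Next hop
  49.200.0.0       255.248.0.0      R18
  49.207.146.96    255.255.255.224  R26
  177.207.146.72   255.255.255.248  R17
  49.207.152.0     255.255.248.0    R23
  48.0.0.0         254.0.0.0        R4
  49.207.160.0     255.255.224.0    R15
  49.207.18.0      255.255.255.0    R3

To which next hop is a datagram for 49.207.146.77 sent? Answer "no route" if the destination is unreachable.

R18

Routes whose prefix contains 49.207.146.77:
  48.0.0.0/7 (48.0.0.0 - 49.255.255.255) -> R4
  49.200.0.0/13 (49.200.0.0 - 49.207.255.255) -> R18
More-specific entries that do NOT match:
  177.207.146.72/29 (177.207.146.72 - 177.207.146.79) does not contain 49.207.146.77
  49.207.146.96/27 (49.207.146.96 - 49.207.146.127) does not contain 49.207.146.77
  49.207.18.0/24 (49.207.18.0 - 49.207.18.255) does not contain 49.207.146.77
  49.207.152.0/21 (49.207.152.0 - 49.207.159.255) does not contain 49.207.146.77
  49.207.160.0/19 (49.207.160.0 - 49.207.191.255) does not contain 49.207.146.77
Longest matching prefix is /13 -> next hop R18.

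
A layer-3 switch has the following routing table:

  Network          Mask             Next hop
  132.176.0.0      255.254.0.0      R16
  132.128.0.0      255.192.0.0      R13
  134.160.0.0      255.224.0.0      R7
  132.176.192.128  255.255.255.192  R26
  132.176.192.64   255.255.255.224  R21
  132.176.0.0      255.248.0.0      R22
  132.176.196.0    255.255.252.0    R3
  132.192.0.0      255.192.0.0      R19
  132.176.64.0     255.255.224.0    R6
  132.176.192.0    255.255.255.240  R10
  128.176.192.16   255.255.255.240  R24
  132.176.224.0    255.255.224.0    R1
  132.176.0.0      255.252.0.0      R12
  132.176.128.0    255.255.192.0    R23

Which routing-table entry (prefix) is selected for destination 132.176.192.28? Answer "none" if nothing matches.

132.176.0.0/15

Entries matching 132.176.192.28:
  132.128.0.0/10 (132.128.0.0 - 132.191.255.255)
  132.176.0.0/13 (132.176.0.0 - 132.183.255.255)
  132.176.0.0/14 (132.176.0.0 - 132.179.255.255)
  132.176.0.0/15 (132.176.0.0 - 132.177.255.255)
Most specific is 132.176.0.0/15.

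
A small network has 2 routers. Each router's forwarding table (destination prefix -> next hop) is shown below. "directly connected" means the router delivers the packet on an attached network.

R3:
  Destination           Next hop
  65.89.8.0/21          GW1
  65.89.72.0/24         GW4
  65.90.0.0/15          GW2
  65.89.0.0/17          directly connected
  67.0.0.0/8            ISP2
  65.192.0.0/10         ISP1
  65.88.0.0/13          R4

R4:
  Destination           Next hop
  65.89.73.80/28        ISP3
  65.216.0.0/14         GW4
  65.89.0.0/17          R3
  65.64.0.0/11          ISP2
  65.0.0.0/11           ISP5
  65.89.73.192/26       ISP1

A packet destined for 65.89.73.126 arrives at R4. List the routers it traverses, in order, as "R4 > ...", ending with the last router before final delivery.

R4 > R3

At R4: longest match for 65.89.73.126 is 65.89.0.0/17 -> R3
At R3: longest match for 65.89.73.126 is 65.89.0.0/17 -> directly connected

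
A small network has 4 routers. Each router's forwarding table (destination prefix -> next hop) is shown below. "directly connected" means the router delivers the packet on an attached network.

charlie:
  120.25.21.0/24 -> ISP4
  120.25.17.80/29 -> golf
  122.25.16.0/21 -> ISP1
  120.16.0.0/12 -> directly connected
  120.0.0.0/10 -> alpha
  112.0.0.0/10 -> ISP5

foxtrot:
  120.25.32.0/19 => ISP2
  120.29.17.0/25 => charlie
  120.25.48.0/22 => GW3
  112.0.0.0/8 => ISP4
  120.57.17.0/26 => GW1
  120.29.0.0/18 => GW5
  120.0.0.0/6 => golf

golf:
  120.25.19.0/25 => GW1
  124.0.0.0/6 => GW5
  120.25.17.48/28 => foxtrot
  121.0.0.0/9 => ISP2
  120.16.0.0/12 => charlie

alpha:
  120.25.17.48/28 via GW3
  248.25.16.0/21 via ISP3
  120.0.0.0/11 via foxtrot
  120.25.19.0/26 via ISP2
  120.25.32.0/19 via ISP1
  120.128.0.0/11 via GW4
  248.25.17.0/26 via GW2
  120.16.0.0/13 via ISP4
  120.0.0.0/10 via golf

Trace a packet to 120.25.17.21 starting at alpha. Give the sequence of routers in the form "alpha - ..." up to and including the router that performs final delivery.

At alpha: longest match for 120.25.17.21 is 120.0.0.0/11 -> foxtrot
At foxtrot: longest match for 120.25.17.21 is 120.0.0.0/6 -> golf
At golf: longest match for 120.25.17.21 is 120.16.0.0/12 -> charlie
At charlie: longest match for 120.25.17.21 is 120.16.0.0/12 -> directly connected

alpha - foxtrot - golf - charlie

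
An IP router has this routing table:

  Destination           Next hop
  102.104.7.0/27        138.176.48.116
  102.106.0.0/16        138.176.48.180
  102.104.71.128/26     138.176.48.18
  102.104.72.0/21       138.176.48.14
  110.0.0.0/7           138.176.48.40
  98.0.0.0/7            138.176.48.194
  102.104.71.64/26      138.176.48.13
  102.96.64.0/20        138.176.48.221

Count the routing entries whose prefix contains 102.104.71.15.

0

No listed prefix contains 102.104.71.15.
Total matching entries: 0.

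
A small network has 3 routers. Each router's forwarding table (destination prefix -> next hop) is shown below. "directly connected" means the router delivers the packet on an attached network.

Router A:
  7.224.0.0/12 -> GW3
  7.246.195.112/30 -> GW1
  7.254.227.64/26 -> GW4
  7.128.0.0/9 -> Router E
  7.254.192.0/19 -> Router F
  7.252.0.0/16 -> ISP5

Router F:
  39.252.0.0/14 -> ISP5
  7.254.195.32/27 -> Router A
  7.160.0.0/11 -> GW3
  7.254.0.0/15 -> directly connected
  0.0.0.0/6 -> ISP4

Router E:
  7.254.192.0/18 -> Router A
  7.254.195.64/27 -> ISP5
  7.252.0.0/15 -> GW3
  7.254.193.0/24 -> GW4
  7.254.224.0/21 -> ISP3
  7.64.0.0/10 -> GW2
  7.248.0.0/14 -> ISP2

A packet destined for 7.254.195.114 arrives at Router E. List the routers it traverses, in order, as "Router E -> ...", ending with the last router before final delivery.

Router E -> Router A -> Router F

At Router E: longest match for 7.254.195.114 is 7.254.192.0/18 -> Router A
At Router A: longest match for 7.254.195.114 is 7.254.192.0/19 -> Router F
At Router F: longest match for 7.254.195.114 is 7.254.0.0/15 -> directly connected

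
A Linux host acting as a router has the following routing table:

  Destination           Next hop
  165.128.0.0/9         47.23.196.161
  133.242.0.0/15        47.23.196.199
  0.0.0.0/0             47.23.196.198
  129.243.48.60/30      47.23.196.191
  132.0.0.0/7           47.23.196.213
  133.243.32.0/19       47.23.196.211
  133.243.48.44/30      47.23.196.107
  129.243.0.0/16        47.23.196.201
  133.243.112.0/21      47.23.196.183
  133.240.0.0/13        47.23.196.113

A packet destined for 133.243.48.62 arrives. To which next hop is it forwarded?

47.23.196.211

Routes whose prefix contains 133.243.48.62:
  0.0.0.0/0 (default, matches everything) -> 47.23.196.198
  132.0.0.0/7 (132.0.0.0 - 133.255.255.255) -> 47.23.196.213
  133.240.0.0/13 (133.240.0.0 - 133.247.255.255) -> 47.23.196.113
  133.242.0.0/15 (133.242.0.0 - 133.243.255.255) -> 47.23.196.199
  133.243.32.0/19 (133.243.32.0 - 133.243.63.255) -> 47.23.196.211
More-specific entries that do NOT match:
  129.243.48.60/30 (129.243.48.60 - 129.243.48.63) does not contain 133.243.48.62
  133.243.48.44/30 (133.243.48.44 - 133.243.48.47) does not contain 133.243.48.62
  133.243.112.0/21 (133.243.112.0 - 133.243.119.255) does not contain 133.243.48.62
Longest matching prefix is /19 -> next hop 47.23.196.211.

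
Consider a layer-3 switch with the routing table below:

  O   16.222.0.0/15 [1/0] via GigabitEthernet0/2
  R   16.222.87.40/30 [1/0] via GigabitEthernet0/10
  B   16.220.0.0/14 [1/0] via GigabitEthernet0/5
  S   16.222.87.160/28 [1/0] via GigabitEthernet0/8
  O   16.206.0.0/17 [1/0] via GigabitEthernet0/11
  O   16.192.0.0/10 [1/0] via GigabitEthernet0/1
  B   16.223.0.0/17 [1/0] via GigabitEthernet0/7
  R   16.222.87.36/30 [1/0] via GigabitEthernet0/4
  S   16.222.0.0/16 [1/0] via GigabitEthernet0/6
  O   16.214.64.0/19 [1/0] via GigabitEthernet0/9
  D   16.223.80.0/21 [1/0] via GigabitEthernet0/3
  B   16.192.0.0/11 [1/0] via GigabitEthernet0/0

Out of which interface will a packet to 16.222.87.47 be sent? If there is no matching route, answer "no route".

GigabitEthernet0/6

Routes whose prefix contains 16.222.87.47:
  16.192.0.0/10 (16.192.0.0 - 16.255.255.255) -> GigabitEthernet0/1
  16.192.0.0/11 (16.192.0.0 - 16.223.255.255) -> GigabitEthernet0/0
  16.220.0.0/14 (16.220.0.0 - 16.223.255.255) -> GigabitEthernet0/5
  16.222.0.0/15 (16.222.0.0 - 16.223.255.255) -> GigabitEthernet0/2
  16.222.0.0/16 (16.222.0.0 - 16.222.255.255) -> GigabitEthernet0/6
More-specific entries that do NOT match:
  16.222.87.40/30 (16.222.87.40 - 16.222.87.43) does not contain 16.222.87.47
  16.222.87.36/30 (16.222.87.36 - 16.222.87.39) does not contain 16.222.87.47
  16.222.87.160/28 (16.222.87.160 - 16.222.87.175) does not contain 16.222.87.47
  16.223.80.0/21 (16.223.80.0 - 16.223.87.255) does not contain 16.222.87.47
  16.214.64.0/19 (16.214.64.0 - 16.214.95.255) does not contain 16.222.87.47
  16.206.0.0/17 (16.206.0.0 - 16.206.127.255) does not contain 16.222.87.47
  16.223.0.0/17 (16.223.0.0 - 16.223.127.255) does not contain 16.222.87.47
Longest matching prefix is /16 -> interface GigabitEthernet0/6.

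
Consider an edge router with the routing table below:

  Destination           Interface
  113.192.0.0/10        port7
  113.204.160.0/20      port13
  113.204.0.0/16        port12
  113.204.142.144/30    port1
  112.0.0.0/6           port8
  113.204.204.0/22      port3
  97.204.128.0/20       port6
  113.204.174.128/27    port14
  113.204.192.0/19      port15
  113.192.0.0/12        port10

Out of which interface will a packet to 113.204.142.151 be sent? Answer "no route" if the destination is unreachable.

Routes whose prefix contains 113.204.142.151:
  112.0.0.0/6 (112.0.0.0 - 115.255.255.255) -> port8
  113.192.0.0/10 (113.192.0.0 - 113.255.255.255) -> port7
  113.192.0.0/12 (113.192.0.0 - 113.207.255.255) -> port10
  113.204.0.0/16 (113.204.0.0 - 113.204.255.255) -> port12
More-specific entries that do NOT match:
  113.204.142.144/30 (113.204.142.144 - 113.204.142.147) does not contain 113.204.142.151
  113.204.174.128/27 (113.204.174.128 - 113.204.174.159) does not contain 113.204.142.151
  113.204.204.0/22 (113.204.204.0 - 113.204.207.255) does not contain 113.204.142.151
  113.204.160.0/20 (113.204.160.0 - 113.204.175.255) does not contain 113.204.142.151
  97.204.128.0/20 (97.204.128.0 - 97.204.143.255) does not contain 113.204.142.151
  113.204.192.0/19 (113.204.192.0 - 113.204.223.255) does not contain 113.204.142.151
Longest matching prefix is /16 -> interface port12.

port12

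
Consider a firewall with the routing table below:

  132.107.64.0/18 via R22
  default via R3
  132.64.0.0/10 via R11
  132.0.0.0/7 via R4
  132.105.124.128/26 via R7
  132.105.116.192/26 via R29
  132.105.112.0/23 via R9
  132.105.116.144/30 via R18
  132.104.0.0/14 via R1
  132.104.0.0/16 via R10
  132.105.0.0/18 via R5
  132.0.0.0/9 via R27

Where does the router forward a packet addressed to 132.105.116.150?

Routes whose prefix contains 132.105.116.150:
  0.0.0.0/0 (default, matches everything) -> R3
  132.0.0.0/7 (132.0.0.0 - 133.255.255.255) -> R4
  132.0.0.0/9 (132.0.0.0 - 132.127.255.255) -> R27
  132.64.0.0/10 (132.64.0.0 - 132.127.255.255) -> R11
  132.104.0.0/14 (132.104.0.0 - 132.107.255.255) -> R1
More-specific entries that do NOT match:
  132.105.116.144/30 (132.105.116.144 - 132.105.116.147) does not contain 132.105.116.150
  132.105.124.128/26 (132.105.124.128 - 132.105.124.191) does not contain 132.105.116.150
  132.105.116.192/26 (132.105.116.192 - 132.105.116.255) does not contain 132.105.116.150
  132.105.112.0/23 (132.105.112.0 - 132.105.113.255) does not contain 132.105.116.150
  132.107.64.0/18 (132.107.64.0 - 132.107.127.255) does not contain 132.105.116.150
  132.105.0.0/18 (132.105.0.0 - 132.105.63.255) does not contain 132.105.116.150
  132.104.0.0/16 (132.104.0.0 - 132.104.255.255) does not contain 132.105.116.150
Longest matching prefix is /14 -> next hop R1.

R1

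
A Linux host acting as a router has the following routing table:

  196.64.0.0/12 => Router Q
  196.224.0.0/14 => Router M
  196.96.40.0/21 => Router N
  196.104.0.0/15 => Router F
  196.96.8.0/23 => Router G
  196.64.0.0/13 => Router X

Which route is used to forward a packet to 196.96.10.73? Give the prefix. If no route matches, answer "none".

196.96.10.73 is outside every listed prefix and there is no default route.

none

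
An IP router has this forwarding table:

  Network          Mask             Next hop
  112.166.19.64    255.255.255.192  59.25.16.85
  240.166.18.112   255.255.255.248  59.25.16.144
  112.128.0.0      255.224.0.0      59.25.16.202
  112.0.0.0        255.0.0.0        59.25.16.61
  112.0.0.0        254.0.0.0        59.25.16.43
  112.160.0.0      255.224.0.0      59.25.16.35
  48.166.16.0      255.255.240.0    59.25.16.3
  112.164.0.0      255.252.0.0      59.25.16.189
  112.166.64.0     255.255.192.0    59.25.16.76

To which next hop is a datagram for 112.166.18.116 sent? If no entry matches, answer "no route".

59.25.16.189

Routes whose prefix contains 112.166.18.116:
  112.0.0.0/7 (112.0.0.0 - 113.255.255.255) -> 59.25.16.43
  112.0.0.0/8 (112.0.0.0 - 112.255.255.255) -> 59.25.16.61
  112.160.0.0/11 (112.160.0.0 - 112.191.255.255) -> 59.25.16.35
  112.164.0.0/14 (112.164.0.0 - 112.167.255.255) -> 59.25.16.189
More-specific entries that do NOT match:
  240.166.18.112/29 (240.166.18.112 - 240.166.18.119) does not contain 112.166.18.116
  112.166.19.64/26 (112.166.19.64 - 112.166.19.127) does not contain 112.166.18.116
  48.166.16.0/20 (48.166.16.0 - 48.166.31.255) does not contain 112.166.18.116
  112.166.64.0/18 (112.166.64.0 - 112.166.127.255) does not contain 112.166.18.116
Longest matching prefix is /14 -> next hop 59.25.16.189.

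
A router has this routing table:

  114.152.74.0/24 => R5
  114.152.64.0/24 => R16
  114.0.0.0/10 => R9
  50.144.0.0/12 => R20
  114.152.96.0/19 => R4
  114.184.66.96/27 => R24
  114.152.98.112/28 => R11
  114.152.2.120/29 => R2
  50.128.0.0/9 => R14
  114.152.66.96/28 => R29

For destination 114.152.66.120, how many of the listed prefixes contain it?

No listed prefix contains 114.152.66.120.
Total matching entries: 0.

0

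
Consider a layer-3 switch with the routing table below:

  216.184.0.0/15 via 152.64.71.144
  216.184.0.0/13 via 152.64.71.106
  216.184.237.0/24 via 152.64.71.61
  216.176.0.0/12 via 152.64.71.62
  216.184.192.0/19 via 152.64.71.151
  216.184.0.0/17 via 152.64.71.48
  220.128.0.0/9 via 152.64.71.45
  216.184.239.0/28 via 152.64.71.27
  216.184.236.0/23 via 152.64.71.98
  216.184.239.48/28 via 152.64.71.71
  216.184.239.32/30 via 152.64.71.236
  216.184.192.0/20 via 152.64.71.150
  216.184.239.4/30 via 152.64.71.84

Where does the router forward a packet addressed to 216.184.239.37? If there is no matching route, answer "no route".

Routes whose prefix contains 216.184.239.37:
  216.176.0.0/12 (216.176.0.0 - 216.191.255.255) -> 152.64.71.62
  216.184.0.0/13 (216.184.0.0 - 216.191.255.255) -> 152.64.71.106
  216.184.0.0/15 (216.184.0.0 - 216.185.255.255) -> 152.64.71.144
More-specific entries that do NOT match:
  216.184.239.32/30 (216.184.239.32 - 216.184.239.35) does not contain 216.184.239.37
  216.184.239.4/30 (216.184.239.4 - 216.184.239.7) does not contain 216.184.239.37
  216.184.239.0/28 (216.184.239.0 - 216.184.239.15) does not contain 216.184.239.37
  216.184.239.48/28 (216.184.239.48 - 216.184.239.63) does not contain 216.184.239.37
  216.184.237.0/24 (216.184.237.0 - 216.184.237.255) does not contain 216.184.239.37
  216.184.236.0/23 (216.184.236.0 - 216.184.237.255) does not contain 216.184.239.37
  216.184.192.0/20 (216.184.192.0 - 216.184.207.255) does not contain 216.184.239.37
  216.184.192.0/19 (216.184.192.0 - 216.184.223.255) does not contain 216.184.239.37
  216.184.0.0/17 (216.184.0.0 - 216.184.127.255) does not contain 216.184.239.37
Longest matching prefix is /15 -> next hop 152.64.71.144.

152.64.71.144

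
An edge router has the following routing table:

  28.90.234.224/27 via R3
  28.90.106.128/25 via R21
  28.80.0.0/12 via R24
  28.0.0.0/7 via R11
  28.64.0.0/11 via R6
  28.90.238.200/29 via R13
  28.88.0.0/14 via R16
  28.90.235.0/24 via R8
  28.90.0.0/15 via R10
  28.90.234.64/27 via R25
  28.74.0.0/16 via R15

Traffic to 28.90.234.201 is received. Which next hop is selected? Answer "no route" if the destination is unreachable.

R10

Routes whose prefix contains 28.90.234.201:
  28.0.0.0/7 (28.0.0.0 - 29.255.255.255) -> R11
  28.64.0.0/11 (28.64.0.0 - 28.95.255.255) -> R6
  28.80.0.0/12 (28.80.0.0 - 28.95.255.255) -> R24
  28.88.0.0/14 (28.88.0.0 - 28.91.255.255) -> R16
  28.90.0.0/15 (28.90.0.0 - 28.91.255.255) -> R10
More-specific entries that do NOT match:
  28.90.238.200/29 (28.90.238.200 - 28.90.238.207) does not contain 28.90.234.201
  28.90.234.224/27 (28.90.234.224 - 28.90.234.255) does not contain 28.90.234.201
  28.90.234.64/27 (28.90.234.64 - 28.90.234.95) does not contain 28.90.234.201
  28.90.106.128/25 (28.90.106.128 - 28.90.106.255) does not contain 28.90.234.201
  28.90.235.0/24 (28.90.235.0 - 28.90.235.255) does not contain 28.90.234.201
  28.74.0.0/16 (28.74.0.0 - 28.74.255.255) does not contain 28.90.234.201
Longest matching prefix is /15 -> next hop R10.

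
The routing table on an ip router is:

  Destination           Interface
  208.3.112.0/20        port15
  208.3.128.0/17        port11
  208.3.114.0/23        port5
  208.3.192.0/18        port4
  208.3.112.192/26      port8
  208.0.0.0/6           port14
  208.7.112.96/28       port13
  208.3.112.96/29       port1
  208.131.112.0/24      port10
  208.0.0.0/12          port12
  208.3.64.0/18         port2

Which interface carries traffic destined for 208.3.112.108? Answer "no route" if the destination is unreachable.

Routes whose prefix contains 208.3.112.108:
  208.0.0.0/6 (208.0.0.0 - 211.255.255.255) -> port14
  208.0.0.0/12 (208.0.0.0 - 208.15.255.255) -> port12
  208.3.64.0/18 (208.3.64.0 - 208.3.127.255) -> port2
  208.3.112.0/20 (208.3.112.0 - 208.3.127.255) -> port15
More-specific entries that do NOT match:
  208.3.112.96/29 (208.3.112.96 - 208.3.112.103) does not contain 208.3.112.108
  208.7.112.96/28 (208.7.112.96 - 208.7.112.111) does not contain 208.3.112.108
  208.3.112.192/26 (208.3.112.192 - 208.3.112.255) does not contain 208.3.112.108
  208.131.112.0/24 (208.131.112.0 - 208.131.112.255) does not contain 208.3.112.108
  208.3.114.0/23 (208.3.114.0 - 208.3.115.255) does not contain 208.3.112.108
Longest matching prefix is /20 -> interface port15.

port15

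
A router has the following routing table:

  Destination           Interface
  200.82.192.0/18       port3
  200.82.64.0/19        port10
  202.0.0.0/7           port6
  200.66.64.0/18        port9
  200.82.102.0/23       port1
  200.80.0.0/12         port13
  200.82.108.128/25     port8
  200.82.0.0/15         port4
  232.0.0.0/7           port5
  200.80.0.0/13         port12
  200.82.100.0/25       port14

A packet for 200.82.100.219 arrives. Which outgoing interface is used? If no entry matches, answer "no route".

Routes whose prefix contains 200.82.100.219:
  200.80.0.0/12 (200.80.0.0 - 200.95.255.255) -> port13
  200.80.0.0/13 (200.80.0.0 - 200.87.255.255) -> port12
  200.82.0.0/15 (200.82.0.0 - 200.83.255.255) -> port4
More-specific entries that do NOT match:
  200.82.108.128/25 (200.82.108.128 - 200.82.108.255) does not contain 200.82.100.219
  200.82.100.0/25 (200.82.100.0 - 200.82.100.127) does not contain 200.82.100.219
  200.82.102.0/23 (200.82.102.0 - 200.82.103.255) does not contain 200.82.100.219
  200.82.64.0/19 (200.82.64.0 - 200.82.95.255) does not contain 200.82.100.219
  200.82.192.0/18 (200.82.192.0 - 200.82.255.255) does not contain 200.82.100.219
  200.66.64.0/18 (200.66.64.0 - 200.66.127.255) does not contain 200.82.100.219
Longest matching prefix is /15 -> interface port4.

port4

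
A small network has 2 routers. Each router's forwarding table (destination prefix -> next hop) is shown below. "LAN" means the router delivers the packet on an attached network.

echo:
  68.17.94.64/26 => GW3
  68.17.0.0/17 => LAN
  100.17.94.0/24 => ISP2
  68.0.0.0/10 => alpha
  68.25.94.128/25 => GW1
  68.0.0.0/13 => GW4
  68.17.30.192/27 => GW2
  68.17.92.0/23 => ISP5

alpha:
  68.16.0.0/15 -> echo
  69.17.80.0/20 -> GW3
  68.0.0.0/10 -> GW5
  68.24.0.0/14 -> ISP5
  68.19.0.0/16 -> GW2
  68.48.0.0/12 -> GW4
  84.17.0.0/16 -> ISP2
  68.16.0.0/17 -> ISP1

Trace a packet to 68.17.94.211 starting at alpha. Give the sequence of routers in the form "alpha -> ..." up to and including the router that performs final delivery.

alpha -> echo

At alpha: longest match for 68.17.94.211 is 68.16.0.0/15 -> echo
At echo: longest match for 68.17.94.211 is 68.17.0.0/17 -> LAN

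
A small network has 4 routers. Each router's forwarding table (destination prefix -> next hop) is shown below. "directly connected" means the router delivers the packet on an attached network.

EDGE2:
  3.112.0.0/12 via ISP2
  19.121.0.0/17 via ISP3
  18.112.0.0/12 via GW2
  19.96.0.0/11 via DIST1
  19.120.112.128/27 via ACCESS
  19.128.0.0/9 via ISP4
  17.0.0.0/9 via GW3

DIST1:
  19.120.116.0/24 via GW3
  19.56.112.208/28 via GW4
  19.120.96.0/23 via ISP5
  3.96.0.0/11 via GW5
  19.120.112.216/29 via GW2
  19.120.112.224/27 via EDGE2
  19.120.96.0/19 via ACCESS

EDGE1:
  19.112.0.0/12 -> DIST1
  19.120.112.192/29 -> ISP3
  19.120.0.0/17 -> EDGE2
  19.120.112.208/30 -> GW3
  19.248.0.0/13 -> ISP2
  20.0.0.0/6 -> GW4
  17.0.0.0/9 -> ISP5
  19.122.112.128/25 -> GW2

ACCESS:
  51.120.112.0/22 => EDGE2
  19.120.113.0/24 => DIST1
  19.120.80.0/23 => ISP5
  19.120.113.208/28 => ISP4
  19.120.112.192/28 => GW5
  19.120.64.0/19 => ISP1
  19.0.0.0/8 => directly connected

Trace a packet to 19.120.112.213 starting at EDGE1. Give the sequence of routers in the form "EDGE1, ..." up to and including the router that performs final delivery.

EDGE1, EDGE2, DIST1, ACCESS

At EDGE1: longest match for 19.120.112.213 is 19.120.0.0/17 -> EDGE2
At EDGE2: longest match for 19.120.112.213 is 19.96.0.0/11 -> DIST1
At DIST1: longest match for 19.120.112.213 is 19.120.96.0/19 -> ACCESS
At ACCESS: longest match for 19.120.112.213 is 19.0.0.0/8 -> directly connected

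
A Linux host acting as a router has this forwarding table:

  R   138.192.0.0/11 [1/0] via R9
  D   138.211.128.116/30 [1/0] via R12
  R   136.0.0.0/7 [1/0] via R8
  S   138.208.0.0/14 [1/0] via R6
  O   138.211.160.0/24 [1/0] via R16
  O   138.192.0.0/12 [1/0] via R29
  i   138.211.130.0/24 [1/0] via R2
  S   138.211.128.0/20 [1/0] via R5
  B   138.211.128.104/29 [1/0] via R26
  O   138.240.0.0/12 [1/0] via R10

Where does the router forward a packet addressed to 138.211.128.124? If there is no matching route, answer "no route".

R5

Routes whose prefix contains 138.211.128.124:
  138.192.0.0/11 (138.192.0.0 - 138.223.255.255) -> R9
  138.208.0.0/14 (138.208.0.0 - 138.211.255.255) -> R6
  138.211.128.0/20 (138.211.128.0 - 138.211.143.255) -> R5
More-specific entries that do NOT match:
  138.211.128.116/30 (138.211.128.116 - 138.211.128.119) does not contain 138.211.128.124
  138.211.128.104/29 (138.211.128.104 - 138.211.128.111) does not contain 138.211.128.124
  138.211.160.0/24 (138.211.160.0 - 138.211.160.255) does not contain 138.211.128.124
  138.211.130.0/24 (138.211.130.0 - 138.211.130.255) does not contain 138.211.128.124
Longest matching prefix is /20 -> next hop R5.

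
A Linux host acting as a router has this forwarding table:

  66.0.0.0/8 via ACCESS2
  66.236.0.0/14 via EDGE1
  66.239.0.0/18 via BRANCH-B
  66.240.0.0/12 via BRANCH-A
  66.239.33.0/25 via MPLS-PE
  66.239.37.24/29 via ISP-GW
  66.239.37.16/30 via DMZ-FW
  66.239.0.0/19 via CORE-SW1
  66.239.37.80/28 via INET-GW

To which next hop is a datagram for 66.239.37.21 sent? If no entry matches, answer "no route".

BRANCH-B

Routes whose prefix contains 66.239.37.21:
  66.0.0.0/8 (66.0.0.0 - 66.255.255.255) -> ACCESS2
  66.236.0.0/14 (66.236.0.0 - 66.239.255.255) -> EDGE1
  66.239.0.0/18 (66.239.0.0 - 66.239.63.255) -> BRANCH-B
More-specific entries that do NOT match:
  66.239.37.16/30 (66.239.37.16 - 66.239.37.19) does not contain 66.239.37.21
  66.239.37.24/29 (66.239.37.24 - 66.239.37.31) does not contain 66.239.37.21
  66.239.37.80/28 (66.239.37.80 - 66.239.37.95) does not contain 66.239.37.21
  66.239.33.0/25 (66.239.33.0 - 66.239.33.127) does not contain 66.239.37.21
  66.239.0.0/19 (66.239.0.0 - 66.239.31.255) does not contain 66.239.37.21
Longest matching prefix is /18 -> next hop BRANCH-B.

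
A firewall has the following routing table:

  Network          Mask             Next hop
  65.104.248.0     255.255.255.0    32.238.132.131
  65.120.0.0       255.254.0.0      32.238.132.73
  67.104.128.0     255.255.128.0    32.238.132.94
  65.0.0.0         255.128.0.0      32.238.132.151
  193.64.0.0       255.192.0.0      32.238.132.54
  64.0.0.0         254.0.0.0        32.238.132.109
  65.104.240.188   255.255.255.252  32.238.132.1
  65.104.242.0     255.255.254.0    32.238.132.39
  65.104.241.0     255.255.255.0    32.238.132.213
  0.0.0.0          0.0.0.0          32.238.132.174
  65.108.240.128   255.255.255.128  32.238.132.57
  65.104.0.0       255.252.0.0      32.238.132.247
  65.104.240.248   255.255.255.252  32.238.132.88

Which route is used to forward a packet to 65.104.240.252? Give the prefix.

Entries matching 65.104.240.252:
  0.0.0.0/0 (default, matches everything)
  64.0.0.0/7 (64.0.0.0 - 65.255.255.255)
  65.0.0.0/9 (65.0.0.0 - 65.127.255.255)
  65.104.0.0/14 (65.104.0.0 - 65.107.255.255)
Most specific is 65.104.0.0/14.

65.104.0.0/14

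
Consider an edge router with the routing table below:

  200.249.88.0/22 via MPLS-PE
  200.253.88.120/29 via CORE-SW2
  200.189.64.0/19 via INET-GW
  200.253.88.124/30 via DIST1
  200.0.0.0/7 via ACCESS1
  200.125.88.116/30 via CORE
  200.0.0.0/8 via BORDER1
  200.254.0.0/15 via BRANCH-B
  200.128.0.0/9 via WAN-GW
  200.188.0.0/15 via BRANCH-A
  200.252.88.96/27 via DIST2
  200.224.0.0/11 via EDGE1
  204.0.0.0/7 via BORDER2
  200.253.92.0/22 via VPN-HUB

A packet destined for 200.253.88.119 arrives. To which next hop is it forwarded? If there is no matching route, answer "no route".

EDGE1

Routes whose prefix contains 200.253.88.119:
  200.0.0.0/7 (200.0.0.0 - 201.255.255.255) -> ACCESS1
  200.0.0.0/8 (200.0.0.0 - 200.255.255.255) -> BORDER1
  200.128.0.0/9 (200.128.0.0 - 200.255.255.255) -> WAN-GW
  200.224.0.0/11 (200.224.0.0 - 200.255.255.255) -> EDGE1
More-specific entries that do NOT match:
  200.253.88.124/30 (200.253.88.124 - 200.253.88.127) does not contain 200.253.88.119
  200.125.88.116/30 (200.125.88.116 - 200.125.88.119) does not contain 200.253.88.119
  200.253.88.120/29 (200.253.88.120 - 200.253.88.127) does not contain 200.253.88.119
  200.252.88.96/27 (200.252.88.96 - 200.252.88.127) does not contain 200.253.88.119
  200.249.88.0/22 (200.249.88.0 - 200.249.91.255) does not contain 200.253.88.119
  200.253.92.0/22 (200.253.92.0 - 200.253.95.255) does not contain 200.253.88.119
  200.189.64.0/19 (200.189.64.0 - 200.189.95.255) does not contain 200.253.88.119
  200.254.0.0/15 (200.254.0.0 - 200.255.255.255) does not contain 200.253.88.119
  200.188.0.0/15 (200.188.0.0 - 200.189.255.255) does not contain 200.253.88.119
Longest matching prefix is /11 -> next hop EDGE1.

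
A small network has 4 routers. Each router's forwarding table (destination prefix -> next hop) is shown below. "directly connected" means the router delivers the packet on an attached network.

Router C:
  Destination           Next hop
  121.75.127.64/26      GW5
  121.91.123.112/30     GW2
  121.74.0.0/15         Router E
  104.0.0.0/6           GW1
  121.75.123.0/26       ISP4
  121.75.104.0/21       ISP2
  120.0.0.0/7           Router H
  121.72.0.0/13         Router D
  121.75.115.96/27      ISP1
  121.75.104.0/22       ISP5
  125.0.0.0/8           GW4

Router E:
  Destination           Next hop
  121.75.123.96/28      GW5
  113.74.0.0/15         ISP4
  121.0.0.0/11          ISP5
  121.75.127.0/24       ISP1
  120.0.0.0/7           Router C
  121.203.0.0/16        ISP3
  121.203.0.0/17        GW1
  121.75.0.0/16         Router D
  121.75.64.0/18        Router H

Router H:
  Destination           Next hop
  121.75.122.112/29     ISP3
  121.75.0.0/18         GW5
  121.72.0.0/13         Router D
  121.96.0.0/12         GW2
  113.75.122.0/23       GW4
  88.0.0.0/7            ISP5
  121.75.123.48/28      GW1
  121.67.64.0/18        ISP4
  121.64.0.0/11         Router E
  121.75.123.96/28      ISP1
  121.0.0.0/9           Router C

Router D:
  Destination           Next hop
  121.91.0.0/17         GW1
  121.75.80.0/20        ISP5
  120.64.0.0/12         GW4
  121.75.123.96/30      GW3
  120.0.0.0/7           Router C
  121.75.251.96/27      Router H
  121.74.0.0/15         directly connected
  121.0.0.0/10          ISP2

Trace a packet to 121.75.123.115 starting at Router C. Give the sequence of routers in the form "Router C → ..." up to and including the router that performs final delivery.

At Router C: longest match for 121.75.123.115 is 121.74.0.0/15 -> Router E
At Router E: longest match for 121.75.123.115 is 121.75.64.0/18 -> Router H
At Router H: longest match for 121.75.123.115 is 121.72.0.0/13 -> Router D
At Router D: longest match for 121.75.123.115 is 121.74.0.0/15 -> directly connected

Router C → Router E → Router H → Router D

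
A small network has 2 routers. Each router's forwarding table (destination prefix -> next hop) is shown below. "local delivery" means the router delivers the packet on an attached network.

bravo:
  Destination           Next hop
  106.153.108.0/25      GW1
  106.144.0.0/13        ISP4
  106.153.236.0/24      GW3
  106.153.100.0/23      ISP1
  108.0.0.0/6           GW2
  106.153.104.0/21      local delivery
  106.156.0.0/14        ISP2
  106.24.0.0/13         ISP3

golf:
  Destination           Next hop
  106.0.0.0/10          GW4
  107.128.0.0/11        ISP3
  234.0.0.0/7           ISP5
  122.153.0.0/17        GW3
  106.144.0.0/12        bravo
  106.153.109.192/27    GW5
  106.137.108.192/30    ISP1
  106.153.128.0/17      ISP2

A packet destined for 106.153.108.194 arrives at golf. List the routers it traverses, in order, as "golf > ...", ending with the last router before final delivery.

At golf: longest match for 106.153.108.194 is 106.144.0.0/12 -> bravo
At bravo: longest match for 106.153.108.194 is 106.153.104.0/21 -> local delivery

golf > bravo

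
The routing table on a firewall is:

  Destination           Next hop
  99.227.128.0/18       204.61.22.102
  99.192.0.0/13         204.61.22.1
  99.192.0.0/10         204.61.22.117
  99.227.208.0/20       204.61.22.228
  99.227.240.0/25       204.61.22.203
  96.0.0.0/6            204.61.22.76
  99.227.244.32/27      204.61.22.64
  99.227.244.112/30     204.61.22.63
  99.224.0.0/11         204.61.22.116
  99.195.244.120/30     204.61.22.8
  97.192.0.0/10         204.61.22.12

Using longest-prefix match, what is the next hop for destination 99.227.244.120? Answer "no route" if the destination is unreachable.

204.61.22.116

Routes whose prefix contains 99.227.244.120:
  96.0.0.0/6 (96.0.0.0 - 99.255.255.255) -> 204.61.22.76
  99.192.0.0/10 (99.192.0.0 - 99.255.255.255) -> 204.61.22.117
  99.224.0.0/11 (99.224.0.0 - 99.255.255.255) -> 204.61.22.116
More-specific entries that do NOT match:
  99.227.244.112/30 (99.227.244.112 - 99.227.244.115) does not contain 99.227.244.120
  99.195.244.120/30 (99.195.244.120 - 99.195.244.123) does not contain 99.227.244.120
  99.227.244.32/27 (99.227.244.32 - 99.227.244.63) does not contain 99.227.244.120
  99.227.240.0/25 (99.227.240.0 - 99.227.240.127) does not contain 99.227.244.120
  99.227.208.0/20 (99.227.208.0 - 99.227.223.255) does not contain 99.227.244.120
  99.227.128.0/18 (99.227.128.0 - 99.227.191.255) does not contain 99.227.244.120
  99.192.0.0/13 (99.192.0.0 - 99.199.255.255) does not contain 99.227.244.120
Longest matching prefix is /11 -> next hop 204.61.22.116.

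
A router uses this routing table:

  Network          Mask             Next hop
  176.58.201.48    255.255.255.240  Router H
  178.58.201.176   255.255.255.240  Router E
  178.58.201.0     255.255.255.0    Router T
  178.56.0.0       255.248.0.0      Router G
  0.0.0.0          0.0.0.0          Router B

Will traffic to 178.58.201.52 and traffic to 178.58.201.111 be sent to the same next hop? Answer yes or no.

yes

178.58.201.52: longest match 178.58.201.0/24 -> Router T
178.58.201.111: longest match 178.58.201.0/24 -> Router T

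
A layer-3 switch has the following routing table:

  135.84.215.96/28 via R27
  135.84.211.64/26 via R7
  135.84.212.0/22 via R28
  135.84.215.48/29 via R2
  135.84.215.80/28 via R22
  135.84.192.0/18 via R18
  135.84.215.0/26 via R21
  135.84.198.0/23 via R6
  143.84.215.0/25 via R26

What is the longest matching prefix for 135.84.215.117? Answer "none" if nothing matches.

Entries matching 135.84.215.117:
  135.84.192.0/18 (135.84.192.0 - 135.84.255.255)
  135.84.212.0/22 (135.84.212.0 - 135.84.215.255)
Most specific is 135.84.212.0/22.

135.84.212.0/22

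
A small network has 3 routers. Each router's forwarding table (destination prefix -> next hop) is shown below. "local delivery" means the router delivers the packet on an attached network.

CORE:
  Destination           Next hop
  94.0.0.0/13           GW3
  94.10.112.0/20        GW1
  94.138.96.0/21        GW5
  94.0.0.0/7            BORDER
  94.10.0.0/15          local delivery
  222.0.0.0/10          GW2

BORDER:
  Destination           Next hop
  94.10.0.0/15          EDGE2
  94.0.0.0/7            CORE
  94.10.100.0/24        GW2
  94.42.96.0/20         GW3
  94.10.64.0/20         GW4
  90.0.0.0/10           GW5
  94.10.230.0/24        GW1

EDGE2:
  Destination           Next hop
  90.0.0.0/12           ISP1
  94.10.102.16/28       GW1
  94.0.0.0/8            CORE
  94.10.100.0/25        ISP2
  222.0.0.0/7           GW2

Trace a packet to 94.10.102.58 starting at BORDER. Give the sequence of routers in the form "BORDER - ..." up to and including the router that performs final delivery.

At BORDER: longest match for 94.10.102.58 is 94.10.0.0/15 -> EDGE2
At EDGE2: longest match for 94.10.102.58 is 94.0.0.0/8 -> CORE
At CORE: longest match for 94.10.102.58 is 94.10.0.0/15 -> local delivery

BORDER - EDGE2 - CORE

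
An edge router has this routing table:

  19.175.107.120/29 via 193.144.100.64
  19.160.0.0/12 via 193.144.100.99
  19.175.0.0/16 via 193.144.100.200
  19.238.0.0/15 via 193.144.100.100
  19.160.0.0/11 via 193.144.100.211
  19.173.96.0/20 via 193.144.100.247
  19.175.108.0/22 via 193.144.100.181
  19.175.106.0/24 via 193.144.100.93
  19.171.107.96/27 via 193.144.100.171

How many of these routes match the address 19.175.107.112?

Prefixes containing 19.175.107.112:
  19.160.0.0/11 (19.160.0.0 - 19.191.255.255)
  19.160.0.0/12 (19.160.0.0 - 19.175.255.255)
  19.175.0.0/16 (19.175.0.0 - 19.175.255.255)
Total matching entries: 3.

3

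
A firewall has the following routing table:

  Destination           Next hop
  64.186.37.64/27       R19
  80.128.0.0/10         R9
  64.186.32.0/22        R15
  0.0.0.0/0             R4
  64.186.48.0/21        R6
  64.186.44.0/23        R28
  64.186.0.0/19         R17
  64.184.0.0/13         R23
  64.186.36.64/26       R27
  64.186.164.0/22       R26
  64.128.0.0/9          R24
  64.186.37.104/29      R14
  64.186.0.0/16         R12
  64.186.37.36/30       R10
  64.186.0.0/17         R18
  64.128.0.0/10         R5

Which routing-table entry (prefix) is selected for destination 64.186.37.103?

Entries matching 64.186.37.103:
  0.0.0.0/0 (default, matches everything)
  64.128.0.0/9 (64.128.0.0 - 64.255.255.255)
  64.128.0.0/10 (64.128.0.0 - 64.191.255.255)
  64.184.0.0/13 (64.184.0.0 - 64.191.255.255)
  64.186.0.0/16 (64.186.0.0 - 64.186.255.255)
  64.186.0.0/17 (64.186.0.0 - 64.186.127.255)
Most specific is 64.186.0.0/17.

64.186.0.0/17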